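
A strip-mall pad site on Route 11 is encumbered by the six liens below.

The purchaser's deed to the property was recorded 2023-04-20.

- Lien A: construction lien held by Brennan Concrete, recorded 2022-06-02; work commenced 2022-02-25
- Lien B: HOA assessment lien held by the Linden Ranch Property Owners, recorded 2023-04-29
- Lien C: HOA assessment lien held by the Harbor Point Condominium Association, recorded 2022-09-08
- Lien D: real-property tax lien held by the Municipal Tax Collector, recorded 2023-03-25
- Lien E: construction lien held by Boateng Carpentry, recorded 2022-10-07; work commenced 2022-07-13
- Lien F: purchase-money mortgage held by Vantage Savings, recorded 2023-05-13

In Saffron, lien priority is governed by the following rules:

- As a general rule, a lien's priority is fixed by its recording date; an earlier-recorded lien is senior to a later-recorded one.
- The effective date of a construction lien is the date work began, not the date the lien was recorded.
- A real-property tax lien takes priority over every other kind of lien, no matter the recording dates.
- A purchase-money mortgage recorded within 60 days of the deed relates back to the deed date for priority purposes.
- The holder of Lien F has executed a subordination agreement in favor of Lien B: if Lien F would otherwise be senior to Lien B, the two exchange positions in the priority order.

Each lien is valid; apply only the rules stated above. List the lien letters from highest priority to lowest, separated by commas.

Adjusting effective dates: A's effective date is 2022-02-25, when work began; E relates back to 2022-07-13 (work commenced); F was recorded within the 60-day window, so its effective date is the deed date 2023-04-20.
D is a real-property tax lien, so it outranks all other liens regardless of date.
Among the remaining liens, by effective date: A (2022-02-25), E (2022-07-13), C (2022-09-08), F (2023-04-20), B (2023-04-29).
F is senior to B before the subordination, so the two trade places.

D, A, E, C, B, F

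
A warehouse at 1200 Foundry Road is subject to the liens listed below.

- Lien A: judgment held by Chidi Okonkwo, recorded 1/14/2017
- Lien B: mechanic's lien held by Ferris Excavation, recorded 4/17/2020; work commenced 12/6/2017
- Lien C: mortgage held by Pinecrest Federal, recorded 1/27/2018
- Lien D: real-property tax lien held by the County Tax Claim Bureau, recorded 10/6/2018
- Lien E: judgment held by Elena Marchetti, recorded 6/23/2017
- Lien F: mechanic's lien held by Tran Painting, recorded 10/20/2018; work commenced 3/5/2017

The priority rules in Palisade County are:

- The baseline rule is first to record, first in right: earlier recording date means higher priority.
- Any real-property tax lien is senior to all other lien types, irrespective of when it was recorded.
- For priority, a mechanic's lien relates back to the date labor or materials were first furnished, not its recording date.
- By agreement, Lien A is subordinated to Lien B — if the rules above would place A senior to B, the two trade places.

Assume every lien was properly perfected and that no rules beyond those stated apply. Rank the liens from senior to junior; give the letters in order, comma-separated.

Effective dates after the stated exceptions: B's effective date is 12/6/2017, when work began; F is treated as recorded 3/5/2017, the work-commencement date.
D, as a real-property tax lien, has superpriority and ranks first.
Among the remaining liens, by effective date: A (1/14/2017), F (3/5/2017), E (6/23/2017), B (12/6/2017), C (1/27/2018).
A would otherwise be senior to B, so under the subordination agreement A and B exchange positions.

D, B, F, E, A, C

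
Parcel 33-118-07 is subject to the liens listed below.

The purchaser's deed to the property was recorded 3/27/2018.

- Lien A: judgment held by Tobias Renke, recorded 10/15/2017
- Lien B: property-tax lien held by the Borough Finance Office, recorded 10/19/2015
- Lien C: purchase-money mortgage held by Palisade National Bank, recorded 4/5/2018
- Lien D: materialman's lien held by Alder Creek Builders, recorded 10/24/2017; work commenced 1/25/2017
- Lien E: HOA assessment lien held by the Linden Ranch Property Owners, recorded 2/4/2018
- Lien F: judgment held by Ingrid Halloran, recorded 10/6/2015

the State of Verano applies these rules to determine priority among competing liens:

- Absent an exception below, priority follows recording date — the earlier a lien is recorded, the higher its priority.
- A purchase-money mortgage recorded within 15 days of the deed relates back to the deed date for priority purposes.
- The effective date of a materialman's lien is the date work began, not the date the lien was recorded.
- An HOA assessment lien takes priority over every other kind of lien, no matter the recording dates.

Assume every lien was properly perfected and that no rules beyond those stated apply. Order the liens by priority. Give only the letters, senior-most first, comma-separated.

E, F, B, D, A, C

Effective dates after the stated exceptions: C's effective date is the deed date, 3/27/2018; D's effective date is 1/25/2017, when work began.
E, as an HOA assessment lien, has superpriority and ranks first.
Among the remaining liens, by effective date: F (10/6/2015), B (10/19/2015), D (1/25/2017), A (10/15/2017), C (3/27/2018).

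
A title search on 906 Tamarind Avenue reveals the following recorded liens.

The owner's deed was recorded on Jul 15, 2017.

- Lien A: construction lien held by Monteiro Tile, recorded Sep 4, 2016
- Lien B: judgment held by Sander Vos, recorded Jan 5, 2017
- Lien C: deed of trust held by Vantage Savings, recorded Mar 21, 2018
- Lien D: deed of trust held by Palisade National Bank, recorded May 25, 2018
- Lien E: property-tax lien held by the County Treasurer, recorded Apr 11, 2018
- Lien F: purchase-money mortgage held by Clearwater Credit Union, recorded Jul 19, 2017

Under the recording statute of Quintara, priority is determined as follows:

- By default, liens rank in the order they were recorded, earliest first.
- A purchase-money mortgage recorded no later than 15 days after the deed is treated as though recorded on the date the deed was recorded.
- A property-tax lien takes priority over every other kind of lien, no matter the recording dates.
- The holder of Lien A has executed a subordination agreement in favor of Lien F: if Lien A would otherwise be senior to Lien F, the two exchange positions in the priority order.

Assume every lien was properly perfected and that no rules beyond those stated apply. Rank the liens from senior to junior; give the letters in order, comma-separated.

Adjusting effective dates: F's effective date is the deed date, Jul 15, 2017.
E, as a property-tax lien, has superpriority and ranks first.
The other liens, earliest effective date first: A (Sep 4, 2016), B (Jan 5, 2017), F (Jul 15, 2017), C (Mar 21, 2018), D (May 25, 2018).
The subordination applies — A was senior to F — so A and F swap.

E, F, B, A, C, D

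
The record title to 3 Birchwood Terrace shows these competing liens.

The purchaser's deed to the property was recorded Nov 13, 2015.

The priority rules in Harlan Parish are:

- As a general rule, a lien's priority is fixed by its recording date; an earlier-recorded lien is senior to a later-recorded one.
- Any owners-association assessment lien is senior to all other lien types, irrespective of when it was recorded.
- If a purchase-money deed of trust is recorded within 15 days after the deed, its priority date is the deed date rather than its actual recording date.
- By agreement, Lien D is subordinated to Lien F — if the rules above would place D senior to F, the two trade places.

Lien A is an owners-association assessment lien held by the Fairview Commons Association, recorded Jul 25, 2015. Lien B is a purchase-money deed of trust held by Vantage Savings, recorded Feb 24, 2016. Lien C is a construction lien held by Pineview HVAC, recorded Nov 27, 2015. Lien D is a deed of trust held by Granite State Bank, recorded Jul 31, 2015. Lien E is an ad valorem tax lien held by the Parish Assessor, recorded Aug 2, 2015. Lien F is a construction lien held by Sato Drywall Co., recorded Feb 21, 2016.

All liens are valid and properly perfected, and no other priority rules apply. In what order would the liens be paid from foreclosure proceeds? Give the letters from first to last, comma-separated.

Adjusting effective dates: B was recorded 103 days after the deed — beyond 15 days — so no relation-back applies.
A, as an owners-association assessment lien, has superpriority and ranks first.
The other liens, earliest effective date first: D (Jul 31, 2015), E (Aug 2, 2015), C (Nov 27, 2015), F (Feb 21, 2016), B (Feb 24, 2016).
The subordination applies — D was senior to F — so D and F swap.

A, F, E, C, D, B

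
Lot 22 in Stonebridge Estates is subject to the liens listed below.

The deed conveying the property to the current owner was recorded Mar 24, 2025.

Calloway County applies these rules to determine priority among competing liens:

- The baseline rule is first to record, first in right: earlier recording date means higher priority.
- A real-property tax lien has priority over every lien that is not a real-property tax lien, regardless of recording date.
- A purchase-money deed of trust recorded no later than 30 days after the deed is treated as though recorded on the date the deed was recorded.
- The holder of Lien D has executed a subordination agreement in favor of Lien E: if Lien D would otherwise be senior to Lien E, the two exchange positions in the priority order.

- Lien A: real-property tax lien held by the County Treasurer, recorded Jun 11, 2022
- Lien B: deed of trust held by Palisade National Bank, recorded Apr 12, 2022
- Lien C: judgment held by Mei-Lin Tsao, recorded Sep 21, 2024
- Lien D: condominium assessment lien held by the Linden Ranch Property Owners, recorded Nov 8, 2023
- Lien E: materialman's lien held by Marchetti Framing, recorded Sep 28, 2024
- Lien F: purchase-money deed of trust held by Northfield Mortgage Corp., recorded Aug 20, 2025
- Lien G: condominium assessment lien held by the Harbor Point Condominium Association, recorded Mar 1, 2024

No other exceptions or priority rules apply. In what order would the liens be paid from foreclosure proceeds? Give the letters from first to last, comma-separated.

A, B, E, G, C, D, F

Adjusting effective dates: F was recorded 149 days after the deed, outside the 30-day window, so it keeps its recording date.
As a real-property tax lien, A is senior to every other lien.
Among the remaining liens, by effective date: B (Apr 12, 2022), D (Nov 8, 2023), G (Mar 1, 2024), C (Sep 21, 2024), E (Sep 28, 2024), F (Aug 20, 2025).
D is senior to E before the subordination, so the two trade places.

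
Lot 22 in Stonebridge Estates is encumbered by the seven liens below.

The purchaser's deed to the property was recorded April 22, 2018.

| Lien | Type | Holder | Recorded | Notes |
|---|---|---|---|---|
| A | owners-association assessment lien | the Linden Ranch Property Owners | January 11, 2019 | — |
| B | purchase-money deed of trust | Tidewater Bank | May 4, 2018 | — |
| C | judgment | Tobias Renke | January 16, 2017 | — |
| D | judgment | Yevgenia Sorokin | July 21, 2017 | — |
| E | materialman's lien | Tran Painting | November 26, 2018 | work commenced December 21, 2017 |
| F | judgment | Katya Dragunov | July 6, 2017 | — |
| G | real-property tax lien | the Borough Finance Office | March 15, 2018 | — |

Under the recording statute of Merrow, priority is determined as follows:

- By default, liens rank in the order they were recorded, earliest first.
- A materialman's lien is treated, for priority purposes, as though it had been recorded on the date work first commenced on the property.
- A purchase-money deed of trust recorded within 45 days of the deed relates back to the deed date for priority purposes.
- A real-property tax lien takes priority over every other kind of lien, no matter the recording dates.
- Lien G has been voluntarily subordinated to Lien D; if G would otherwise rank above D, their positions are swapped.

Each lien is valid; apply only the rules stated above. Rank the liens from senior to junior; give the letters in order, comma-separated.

Adjusting effective dates: B was recorded within the 45-day window, so its effective date is the deed date April 22, 2018; E relates back to December 21, 2017 (work commenced).
G is a real-property tax lien, so it outranks all other liens regardless of date.
Ordering the rest by effective date: C (January 16, 2017), F (July 6, 2017), D (July 21, 2017), E (December 21, 2017), B (April 22, 2018), A (January 11, 2019).
G would otherwise be senior to D, so under the subordination agreement G and D exchange positions.

D, C, F, G, E, B, A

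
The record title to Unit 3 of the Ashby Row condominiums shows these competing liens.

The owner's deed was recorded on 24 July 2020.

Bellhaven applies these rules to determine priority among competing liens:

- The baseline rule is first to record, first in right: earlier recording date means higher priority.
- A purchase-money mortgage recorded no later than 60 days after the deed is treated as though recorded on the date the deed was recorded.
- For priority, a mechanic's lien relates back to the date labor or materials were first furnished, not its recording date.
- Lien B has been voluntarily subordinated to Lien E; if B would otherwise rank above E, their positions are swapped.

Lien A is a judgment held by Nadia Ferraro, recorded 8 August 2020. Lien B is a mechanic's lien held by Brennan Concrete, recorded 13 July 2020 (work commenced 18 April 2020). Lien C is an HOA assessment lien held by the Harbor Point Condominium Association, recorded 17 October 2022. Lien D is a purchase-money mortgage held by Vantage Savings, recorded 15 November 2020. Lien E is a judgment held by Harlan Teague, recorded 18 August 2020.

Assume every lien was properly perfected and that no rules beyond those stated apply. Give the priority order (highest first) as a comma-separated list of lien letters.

E, A, B, D, C

Effective dates: B is treated as recorded 18 April 2020, the work-commencement date; D was recorded 114 days after the deed — beyond 60 days — so no relation-back applies.
Ordering by effective date: B (18 April 2020), A (8 August 2020), E (18 August 2020), D (15 November 2020), C (17 October 2022).
B would otherwise be senior to E, so under the subordination agreement B and E exchange positions.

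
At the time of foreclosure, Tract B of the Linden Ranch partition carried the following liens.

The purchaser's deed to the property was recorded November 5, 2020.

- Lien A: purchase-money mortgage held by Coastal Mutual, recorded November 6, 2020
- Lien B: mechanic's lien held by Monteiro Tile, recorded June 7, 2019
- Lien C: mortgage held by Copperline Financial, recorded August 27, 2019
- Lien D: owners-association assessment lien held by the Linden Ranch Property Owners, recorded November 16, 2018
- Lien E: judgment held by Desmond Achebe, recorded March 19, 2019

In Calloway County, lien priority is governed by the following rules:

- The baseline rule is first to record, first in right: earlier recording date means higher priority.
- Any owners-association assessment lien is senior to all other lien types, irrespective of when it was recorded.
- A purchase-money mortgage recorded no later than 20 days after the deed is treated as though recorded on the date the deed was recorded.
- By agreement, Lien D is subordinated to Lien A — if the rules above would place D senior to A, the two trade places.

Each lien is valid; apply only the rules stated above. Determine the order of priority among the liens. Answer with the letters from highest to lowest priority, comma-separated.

A, E, B, C, D

Effective dates: A relates back to the deed date November 5, 2020.
D is an owners-association assessment lien and takes priority over every other lien.
Among the remaining liens, by effective date: E (March 19, 2019), B (June 7, 2019), C (August 27, 2019), A (November 5, 2020).
D is senior to A before the subordination, so the two trade places.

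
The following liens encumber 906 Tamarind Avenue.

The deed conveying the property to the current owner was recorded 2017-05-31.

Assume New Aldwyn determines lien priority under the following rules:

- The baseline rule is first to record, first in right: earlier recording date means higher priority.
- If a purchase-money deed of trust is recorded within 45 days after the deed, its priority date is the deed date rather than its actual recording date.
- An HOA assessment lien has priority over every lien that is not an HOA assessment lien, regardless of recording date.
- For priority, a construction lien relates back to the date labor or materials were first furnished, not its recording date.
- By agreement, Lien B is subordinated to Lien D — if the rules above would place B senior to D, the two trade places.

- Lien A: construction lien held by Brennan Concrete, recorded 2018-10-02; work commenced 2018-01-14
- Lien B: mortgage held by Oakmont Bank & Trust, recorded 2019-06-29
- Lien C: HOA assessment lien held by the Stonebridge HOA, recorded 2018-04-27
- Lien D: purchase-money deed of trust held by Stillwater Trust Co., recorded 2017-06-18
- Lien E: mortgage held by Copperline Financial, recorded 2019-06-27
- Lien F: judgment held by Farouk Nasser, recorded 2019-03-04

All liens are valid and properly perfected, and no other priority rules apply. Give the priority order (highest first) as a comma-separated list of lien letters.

First, effective dates: A's effective date is 2018-01-14, when work began; D relates back to the deed date 2017-05-31.
C is an HOA assessment lien and takes priority over every other lien.
Ordering the rest by effective date: D (2017-05-31), A (2018-01-14), F (2019-03-04), E (2019-06-27), B (2019-06-29).
Since B is not senior to D, the subordination leaves the order unchanged.

C, D, A, F, E, B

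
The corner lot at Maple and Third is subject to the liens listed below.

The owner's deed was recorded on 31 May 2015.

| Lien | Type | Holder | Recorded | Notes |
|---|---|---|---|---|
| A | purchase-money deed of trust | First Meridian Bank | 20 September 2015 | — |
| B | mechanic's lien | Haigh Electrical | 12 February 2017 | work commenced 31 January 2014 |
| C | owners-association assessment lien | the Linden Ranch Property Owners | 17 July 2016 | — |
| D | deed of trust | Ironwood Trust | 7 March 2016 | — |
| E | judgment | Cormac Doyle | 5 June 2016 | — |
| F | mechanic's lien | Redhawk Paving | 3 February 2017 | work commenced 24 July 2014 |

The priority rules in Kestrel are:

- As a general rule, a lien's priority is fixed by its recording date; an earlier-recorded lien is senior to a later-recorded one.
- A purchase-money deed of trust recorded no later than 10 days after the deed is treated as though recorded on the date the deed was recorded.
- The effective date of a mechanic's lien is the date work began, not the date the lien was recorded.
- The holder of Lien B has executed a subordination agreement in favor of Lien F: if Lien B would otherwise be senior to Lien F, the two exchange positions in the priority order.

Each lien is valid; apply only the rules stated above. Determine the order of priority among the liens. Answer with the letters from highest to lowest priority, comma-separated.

F, B, A, D, E, C

First, effective dates: A missed the 10-day window (112 days after the deed), so its recording date stands; B relates back to 31 January 2014 (work commenced); F's effective date is 24 July 2014, when work began.
Sorted by effective date: B (31 January 2014), F (24 July 2014), A (20 September 2015), D (7 March 2016), E (5 June 2016), C (17 July 2016).
B would otherwise be senior to F, so under the subordination agreement B and F exchange positions.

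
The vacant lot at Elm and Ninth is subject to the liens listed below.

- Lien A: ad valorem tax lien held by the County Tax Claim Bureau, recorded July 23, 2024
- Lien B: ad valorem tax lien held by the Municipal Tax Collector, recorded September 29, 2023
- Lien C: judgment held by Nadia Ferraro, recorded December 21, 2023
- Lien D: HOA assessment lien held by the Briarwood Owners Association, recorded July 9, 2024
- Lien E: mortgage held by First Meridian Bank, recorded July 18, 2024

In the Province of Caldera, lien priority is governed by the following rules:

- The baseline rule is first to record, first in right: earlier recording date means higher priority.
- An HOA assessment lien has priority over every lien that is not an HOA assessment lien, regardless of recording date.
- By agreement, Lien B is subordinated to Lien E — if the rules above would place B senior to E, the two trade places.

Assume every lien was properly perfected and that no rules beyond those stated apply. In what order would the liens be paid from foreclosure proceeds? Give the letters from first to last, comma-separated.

D, E, C, B, A

As an HOA assessment lien, D is senior to every other lien.
Among the remaining liens, by effective date: B (September 29, 2023), C (December 21, 2023), E (July 18, 2024), A (July 23, 2024).
B is senior to E before the subordination, so the two trade places.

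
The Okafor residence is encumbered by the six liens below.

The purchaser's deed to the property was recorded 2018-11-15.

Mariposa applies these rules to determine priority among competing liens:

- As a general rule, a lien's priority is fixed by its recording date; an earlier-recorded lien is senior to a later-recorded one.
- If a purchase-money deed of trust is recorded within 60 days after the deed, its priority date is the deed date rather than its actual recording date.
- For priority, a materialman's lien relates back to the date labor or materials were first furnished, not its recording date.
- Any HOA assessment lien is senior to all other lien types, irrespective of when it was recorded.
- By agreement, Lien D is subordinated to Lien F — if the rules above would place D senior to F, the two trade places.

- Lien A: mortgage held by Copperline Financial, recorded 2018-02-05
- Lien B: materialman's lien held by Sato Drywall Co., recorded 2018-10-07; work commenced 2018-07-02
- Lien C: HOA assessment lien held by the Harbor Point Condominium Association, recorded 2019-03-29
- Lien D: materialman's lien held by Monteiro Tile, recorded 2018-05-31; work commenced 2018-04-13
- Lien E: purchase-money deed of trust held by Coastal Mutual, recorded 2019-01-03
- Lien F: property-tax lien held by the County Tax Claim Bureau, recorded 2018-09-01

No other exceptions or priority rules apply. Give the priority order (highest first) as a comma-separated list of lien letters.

Effective dates: B relates back to 2018-07-02 (work commenced); D is treated as recorded 2018-04-13, the work-commencement date; E's effective date is the deed date, 2018-11-15.
C, as an HOA assessment lien, has superpriority and ranks first.
Among the remaining liens, by effective date: A (2018-02-05), D (2018-04-13), B (2018-07-02), F (2018-09-01), E (2018-11-15).
D is senior to F before the subordination, so the two trade places.

C, A, F, B, D, E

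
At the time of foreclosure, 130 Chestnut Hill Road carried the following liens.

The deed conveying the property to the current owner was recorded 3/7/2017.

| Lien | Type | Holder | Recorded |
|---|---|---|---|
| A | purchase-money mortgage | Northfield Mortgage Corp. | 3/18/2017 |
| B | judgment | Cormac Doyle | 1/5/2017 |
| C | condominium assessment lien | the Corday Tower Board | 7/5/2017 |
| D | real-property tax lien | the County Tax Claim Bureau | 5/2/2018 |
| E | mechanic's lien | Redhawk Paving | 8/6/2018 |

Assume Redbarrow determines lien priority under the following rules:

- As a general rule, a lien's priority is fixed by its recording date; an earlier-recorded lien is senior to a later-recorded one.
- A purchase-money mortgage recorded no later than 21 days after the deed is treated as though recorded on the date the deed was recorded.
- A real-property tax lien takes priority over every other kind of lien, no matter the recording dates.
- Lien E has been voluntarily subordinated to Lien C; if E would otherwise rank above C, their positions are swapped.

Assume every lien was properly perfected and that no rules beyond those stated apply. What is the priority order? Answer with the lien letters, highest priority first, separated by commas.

D, B, A, C, E

Effective dates after the stated exceptions: A relates back to the deed date 3/7/2017.
D is a real-property tax lien, so it outranks all other liens regardless of date.
Remaining liens by effective date: B (1/5/2017), A (3/7/2017), C (7/5/2017), E (8/6/2018).
Since E is not senior to C, the subordination leaves the order unchanged.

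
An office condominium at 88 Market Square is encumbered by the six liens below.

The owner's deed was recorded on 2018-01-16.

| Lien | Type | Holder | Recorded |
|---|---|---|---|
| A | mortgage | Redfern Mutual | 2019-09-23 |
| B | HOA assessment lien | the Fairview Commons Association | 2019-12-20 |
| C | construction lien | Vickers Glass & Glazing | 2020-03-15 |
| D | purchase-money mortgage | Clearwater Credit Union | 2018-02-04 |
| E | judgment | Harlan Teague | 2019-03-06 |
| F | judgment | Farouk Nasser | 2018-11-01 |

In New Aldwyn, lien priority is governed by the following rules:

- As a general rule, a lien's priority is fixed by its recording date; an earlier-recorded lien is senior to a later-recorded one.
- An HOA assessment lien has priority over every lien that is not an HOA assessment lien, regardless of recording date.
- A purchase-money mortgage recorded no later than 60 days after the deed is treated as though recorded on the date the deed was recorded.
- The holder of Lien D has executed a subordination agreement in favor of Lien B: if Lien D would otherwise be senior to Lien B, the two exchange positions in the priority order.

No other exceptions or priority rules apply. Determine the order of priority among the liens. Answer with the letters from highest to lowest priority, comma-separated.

B, D, F, E, A, C

First, effective dates: D was recorded within the 60-day window, so its effective date is the deed date 2018-01-16.
B, as an HOA assessment lien, has superpriority and ranks first.
Among the remaining liens, by effective date: D (2018-01-16), F (2018-11-01), E (2019-03-06), A (2019-09-23), C (2020-03-15).
Since D is not senior to B, the subordination leaves the order unchanged.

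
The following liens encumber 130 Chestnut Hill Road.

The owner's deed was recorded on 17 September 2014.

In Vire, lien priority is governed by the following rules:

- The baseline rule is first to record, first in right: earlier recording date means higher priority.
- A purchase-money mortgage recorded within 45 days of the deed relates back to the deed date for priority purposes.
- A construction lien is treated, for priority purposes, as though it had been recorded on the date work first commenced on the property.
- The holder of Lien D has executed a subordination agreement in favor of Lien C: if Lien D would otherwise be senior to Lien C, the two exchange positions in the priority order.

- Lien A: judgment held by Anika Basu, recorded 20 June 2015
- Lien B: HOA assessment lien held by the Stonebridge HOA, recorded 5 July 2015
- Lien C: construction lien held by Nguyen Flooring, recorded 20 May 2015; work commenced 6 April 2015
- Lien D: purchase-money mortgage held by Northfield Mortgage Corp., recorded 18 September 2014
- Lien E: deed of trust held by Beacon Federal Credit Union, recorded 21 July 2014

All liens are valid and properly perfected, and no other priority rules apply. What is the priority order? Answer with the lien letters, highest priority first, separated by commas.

E, C, D, A, B

First, effective dates: C's effective date is 6 April 2015, when work began; D's effective date is the deed date, 17 September 2014.
By effective date, earliest first: E (21 July 2014), D (17 September 2014), C (6 April 2015), A (20 June 2015), B (5 July 2015).
Because D would otherwise rank above C, the subordination swaps them.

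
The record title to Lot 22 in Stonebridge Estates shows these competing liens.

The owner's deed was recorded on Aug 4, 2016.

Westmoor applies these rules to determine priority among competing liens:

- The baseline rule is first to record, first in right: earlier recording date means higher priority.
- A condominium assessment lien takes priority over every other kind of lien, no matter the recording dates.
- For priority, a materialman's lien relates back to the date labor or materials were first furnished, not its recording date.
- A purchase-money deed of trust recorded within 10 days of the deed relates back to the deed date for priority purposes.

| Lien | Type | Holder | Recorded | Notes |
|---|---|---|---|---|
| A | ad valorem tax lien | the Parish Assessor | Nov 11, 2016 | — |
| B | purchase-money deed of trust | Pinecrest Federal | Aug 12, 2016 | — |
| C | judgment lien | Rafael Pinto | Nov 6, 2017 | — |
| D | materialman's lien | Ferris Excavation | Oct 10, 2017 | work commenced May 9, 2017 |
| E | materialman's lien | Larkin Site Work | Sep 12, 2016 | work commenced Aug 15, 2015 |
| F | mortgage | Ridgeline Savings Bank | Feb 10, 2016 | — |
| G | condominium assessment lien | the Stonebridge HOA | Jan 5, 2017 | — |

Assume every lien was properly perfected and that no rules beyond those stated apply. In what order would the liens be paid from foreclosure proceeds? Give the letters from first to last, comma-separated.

Effective dates: B's effective date is the deed date, Aug 4, 2016; D's effective date is May 9, 2017, when work began; E's effective date is Aug 15, 2015, when work began.
G, as a condominium assessment lien, has superpriority and ranks first.
Remaining liens by effective date: E (Aug 15, 2015), F (Feb 10, 2016), B (Aug 4, 2016), A (Nov 11, 2016), D (May 9, 2017), C (Nov 6, 2017).

G, E, F, B, A, D, C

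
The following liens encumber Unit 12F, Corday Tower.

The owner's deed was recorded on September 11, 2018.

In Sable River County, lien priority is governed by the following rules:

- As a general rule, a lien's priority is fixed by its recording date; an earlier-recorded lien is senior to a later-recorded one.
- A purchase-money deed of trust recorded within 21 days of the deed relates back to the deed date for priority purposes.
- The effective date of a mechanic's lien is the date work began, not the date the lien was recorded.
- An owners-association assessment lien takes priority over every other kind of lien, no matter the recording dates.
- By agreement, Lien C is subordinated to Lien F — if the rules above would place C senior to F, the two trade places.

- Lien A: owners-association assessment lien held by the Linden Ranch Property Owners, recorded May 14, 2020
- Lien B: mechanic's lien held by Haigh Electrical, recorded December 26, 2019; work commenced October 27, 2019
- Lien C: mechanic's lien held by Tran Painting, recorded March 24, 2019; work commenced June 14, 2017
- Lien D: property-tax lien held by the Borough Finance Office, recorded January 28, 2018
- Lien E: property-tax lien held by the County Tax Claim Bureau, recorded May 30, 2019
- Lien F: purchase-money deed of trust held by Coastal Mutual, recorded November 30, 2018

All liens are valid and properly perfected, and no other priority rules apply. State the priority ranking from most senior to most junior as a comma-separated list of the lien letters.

Effective dates: B is treated as recorded October 27, 2019, the work-commencement date; C's effective date is June 14, 2017, when work began; F missed the 21-day window (80 days after the deed), so its recording date stands.
A, as an owners-association assessment lien, has superpriority and ranks first.
Ordering the rest by effective date: C (June 14, 2017), D (January 28, 2018), F (November 30, 2018), E (May 30, 2019), B (October 27, 2019).
C would otherwise be senior to F, so under the subordination agreement C and F exchange positions.

A, F, D, C, E, B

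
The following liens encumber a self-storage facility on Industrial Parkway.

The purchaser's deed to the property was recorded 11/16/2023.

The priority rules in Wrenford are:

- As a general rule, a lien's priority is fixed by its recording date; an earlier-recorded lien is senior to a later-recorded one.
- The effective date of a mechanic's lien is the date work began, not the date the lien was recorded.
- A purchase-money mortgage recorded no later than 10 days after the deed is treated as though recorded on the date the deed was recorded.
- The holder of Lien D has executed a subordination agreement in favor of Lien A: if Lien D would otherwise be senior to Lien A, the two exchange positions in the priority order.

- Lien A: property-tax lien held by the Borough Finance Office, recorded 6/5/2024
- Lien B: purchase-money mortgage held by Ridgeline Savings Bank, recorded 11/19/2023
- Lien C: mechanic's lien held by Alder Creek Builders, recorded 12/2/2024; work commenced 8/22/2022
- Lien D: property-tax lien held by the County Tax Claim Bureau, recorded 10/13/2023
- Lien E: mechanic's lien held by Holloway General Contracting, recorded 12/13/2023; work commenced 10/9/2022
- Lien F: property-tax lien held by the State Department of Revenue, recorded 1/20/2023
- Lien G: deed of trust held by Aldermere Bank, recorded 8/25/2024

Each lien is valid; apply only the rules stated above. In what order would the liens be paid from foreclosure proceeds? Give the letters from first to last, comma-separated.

Effective dates after the stated exceptions: B was recorded within the 10-day window, so its effective date is the deed date 11/16/2023; C's effective date is 8/22/2022, when work began; E's effective date is 10/9/2022, when work began.
Sorted by effective date: C (8/22/2022), E (10/9/2022), F (1/20/2023), D (10/13/2023), B (11/16/2023), A (6/5/2024), G (8/25/2024).
D would otherwise be senior to A, so under the subordination agreement D and A exchange positions.

C, E, F, A, B, D, G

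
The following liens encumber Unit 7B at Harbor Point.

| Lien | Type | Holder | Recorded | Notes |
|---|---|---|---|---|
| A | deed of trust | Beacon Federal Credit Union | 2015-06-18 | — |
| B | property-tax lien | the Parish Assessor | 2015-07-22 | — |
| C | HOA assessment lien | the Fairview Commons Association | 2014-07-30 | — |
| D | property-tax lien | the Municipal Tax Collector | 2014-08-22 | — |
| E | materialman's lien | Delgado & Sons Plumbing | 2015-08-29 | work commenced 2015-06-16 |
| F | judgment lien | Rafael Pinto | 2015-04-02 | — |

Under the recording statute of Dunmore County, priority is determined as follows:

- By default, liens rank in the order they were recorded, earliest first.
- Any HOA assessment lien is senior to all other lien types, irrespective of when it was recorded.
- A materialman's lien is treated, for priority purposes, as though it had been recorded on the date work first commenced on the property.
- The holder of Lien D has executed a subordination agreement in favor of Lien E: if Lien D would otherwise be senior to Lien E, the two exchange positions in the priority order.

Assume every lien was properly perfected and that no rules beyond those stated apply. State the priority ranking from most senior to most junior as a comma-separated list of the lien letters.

C, E, F, D, A, B

Effective dates: E is treated as recorded 2015-06-16, the work-commencement date.
C is an HOA assessment lien and takes priority over every other lien.
Among the remaining liens, by effective date: D (2014-08-22), F (2015-04-02), E (2015-06-16), A (2015-06-18), B (2015-07-22).
Because D would otherwise rank above E, the subordination swaps them.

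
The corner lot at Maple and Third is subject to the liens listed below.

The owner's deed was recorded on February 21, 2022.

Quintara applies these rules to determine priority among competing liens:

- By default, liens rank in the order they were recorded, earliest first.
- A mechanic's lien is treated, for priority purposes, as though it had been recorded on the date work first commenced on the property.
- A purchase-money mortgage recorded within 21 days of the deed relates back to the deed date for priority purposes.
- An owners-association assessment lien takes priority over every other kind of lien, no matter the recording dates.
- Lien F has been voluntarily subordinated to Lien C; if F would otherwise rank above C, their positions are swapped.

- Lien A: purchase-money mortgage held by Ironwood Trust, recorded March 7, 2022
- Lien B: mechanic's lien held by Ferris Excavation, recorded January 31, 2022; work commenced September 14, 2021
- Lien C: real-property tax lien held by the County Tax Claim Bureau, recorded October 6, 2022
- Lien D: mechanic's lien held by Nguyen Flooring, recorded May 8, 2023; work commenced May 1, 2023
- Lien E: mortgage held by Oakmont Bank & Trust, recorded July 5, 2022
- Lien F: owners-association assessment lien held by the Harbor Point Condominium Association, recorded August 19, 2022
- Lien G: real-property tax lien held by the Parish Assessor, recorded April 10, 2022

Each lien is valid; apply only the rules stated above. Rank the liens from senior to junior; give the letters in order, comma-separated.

C, B, A, G, E, F, D

Effective dates after the stated exceptions: A was recorded within the 21-day window, so its effective date is the deed date February 21, 2022; B relates back to September 14, 2021 (work commenced); D is treated as recorded May 1, 2023, the work-commencement date.
F is an owners-association assessment lien, so it outranks all other liens regardless of date.
Among the remaining liens, by effective date: B (September 14, 2021), A (February 21, 2022), G (April 10, 2022), E (July 5, 2022), C (October 6, 2022), D (May 1, 2023).
F is senior to C before the subordination, so the two trade places.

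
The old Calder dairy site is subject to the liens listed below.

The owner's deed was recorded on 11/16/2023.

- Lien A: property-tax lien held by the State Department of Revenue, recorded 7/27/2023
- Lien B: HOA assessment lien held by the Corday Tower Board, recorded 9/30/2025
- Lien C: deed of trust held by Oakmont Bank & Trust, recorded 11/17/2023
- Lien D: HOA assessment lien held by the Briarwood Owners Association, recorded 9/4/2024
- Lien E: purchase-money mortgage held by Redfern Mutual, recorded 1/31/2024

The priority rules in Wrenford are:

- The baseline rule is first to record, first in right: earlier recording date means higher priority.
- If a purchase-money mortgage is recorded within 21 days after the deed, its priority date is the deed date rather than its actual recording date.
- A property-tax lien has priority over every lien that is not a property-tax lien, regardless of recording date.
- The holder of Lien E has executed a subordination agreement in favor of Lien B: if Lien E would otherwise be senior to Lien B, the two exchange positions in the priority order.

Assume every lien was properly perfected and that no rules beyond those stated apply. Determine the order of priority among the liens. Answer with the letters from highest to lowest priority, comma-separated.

A, C, B, D, E

Effective dates after the stated exceptions: E missed the 21-day window (76 days after the deed), so its recording date stands.
A is a property-tax lien and takes priority over every other lien.
Remaining liens by effective date: C (11/17/2023), E (1/31/2024), D (9/4/2024), B (9/30/2025).
The subordination applies — E was senior to B — so E and B swap.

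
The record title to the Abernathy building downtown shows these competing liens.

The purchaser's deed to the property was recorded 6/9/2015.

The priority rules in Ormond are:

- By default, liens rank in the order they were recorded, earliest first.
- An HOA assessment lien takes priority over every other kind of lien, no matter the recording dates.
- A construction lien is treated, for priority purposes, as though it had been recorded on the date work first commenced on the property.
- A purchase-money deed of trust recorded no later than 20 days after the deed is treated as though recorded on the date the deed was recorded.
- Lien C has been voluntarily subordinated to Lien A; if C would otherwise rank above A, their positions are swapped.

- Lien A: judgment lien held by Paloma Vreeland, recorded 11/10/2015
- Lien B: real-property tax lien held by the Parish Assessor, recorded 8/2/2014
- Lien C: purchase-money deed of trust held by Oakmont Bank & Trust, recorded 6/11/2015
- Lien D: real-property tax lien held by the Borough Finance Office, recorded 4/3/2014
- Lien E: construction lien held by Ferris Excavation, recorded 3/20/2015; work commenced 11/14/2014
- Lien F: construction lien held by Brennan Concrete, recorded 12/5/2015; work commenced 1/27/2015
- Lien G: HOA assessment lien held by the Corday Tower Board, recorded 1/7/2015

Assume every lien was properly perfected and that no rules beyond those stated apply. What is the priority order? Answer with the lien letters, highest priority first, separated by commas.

G, D, B, E, F, A, C

Effective dates after the stated exceptions: C relates back to the deed date 6/9/2015; E is treated as recorded 11/14/2014, the work-commencement date; F is treated as recorded 1/27/2015, the work-commencement date.
G, as an HOA assessment lien, has superpriority and ranks first.
Remaining liens by effective date: D (4/3/2014), B (8/2/2014), E (11/14/2014), F (1/27/2015), C (6/9/2015), A (11/10/2015).
C would otherwise be senior to A, so under the subordination agreement C and A exchange positions.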